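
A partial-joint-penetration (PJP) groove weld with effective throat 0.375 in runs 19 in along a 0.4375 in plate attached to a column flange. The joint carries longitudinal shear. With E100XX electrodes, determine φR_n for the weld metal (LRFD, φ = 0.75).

φR_n ≈ 321 kip

E100XX → F_EXX = 100 ksi.
Effective throat (given) t_e = 0.375 in.
A_we = 0.375 × 19 = 7.125 in².
F_nw = 0.6 F_EXX = 60 ksi.
φR_n = 0.75 × 60 × 7.125 = 320.6 kip.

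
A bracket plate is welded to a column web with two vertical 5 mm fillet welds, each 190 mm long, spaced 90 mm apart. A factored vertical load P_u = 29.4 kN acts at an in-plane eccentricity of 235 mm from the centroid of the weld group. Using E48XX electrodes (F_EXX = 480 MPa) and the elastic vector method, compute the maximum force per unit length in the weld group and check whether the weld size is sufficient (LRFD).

f_max ≈ 419 N/mm; adequate

Total weld length L_w = 380 mm. Treat welds as unit-width lines.
Polar moment about centroid: J = 2[d³/12 + d(b/2)²] = 2[190³/12 + 190×45²] = 1913000 mm³.
Direct shear f_v = P/L_w = 29.4×10³ / 380 = 77.37 N/mm (vertical).
Torsion M = P·e = 29.4×10³ × 235 = 6909000 N·mm.
Critical point at (x, y) = (45, 95) from centroid. f_tx = M·y/J = 343.2 N/mm; f_ty = M·x/J = 162.6 N/mm.
Resultant f_max = √[f_tx² + (f_v + f_ty)²] = √[343.2² + (77.37 + 162.6)²] = 418.7 N/mm.
Capacity per unit length: φr_n = 0.75 × 0.6 × 480 × (0.707 × 5) = 763.6 N/mm.
418.7 ≤ 763.6 → adequate.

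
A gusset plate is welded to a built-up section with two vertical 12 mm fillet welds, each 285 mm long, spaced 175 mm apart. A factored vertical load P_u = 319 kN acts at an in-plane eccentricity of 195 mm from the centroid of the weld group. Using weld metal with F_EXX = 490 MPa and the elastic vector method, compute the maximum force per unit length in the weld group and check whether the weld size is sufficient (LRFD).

Total weld length L_w = 570 mm. Treat welds as unit-width lines.
Polar moment about centroid: J = 2[d³/12 + d(b/2)²] = 2[285³/12 + 285×87.5²] = 8222000 mm³.
Direct shear f_v = P/L_w = 319×10³ / 570 = 559.6 N/mm (vertical).
Torsion M = P·e = 319×10³ × 195 = 62205000 N·mm.
Critical point at (x, y) = (87.5, 142.5) from centroid. f_tx = M·y/J = 1078 N/mm; f_ty = M·x/J = 662 N/mm.
Resultant f_max = √[f_tx² + (f_v + f_ty)²] = √[1078² + (559.6 + 662)²] = 1629 N/mm.
Capacity per unit length: φr_n = 0.75 × 0.6 × 490 × (0.707 × 12) = 1871 N/mm.
1629 ≤ 1871 → adequate.

f_max ≈ 1630 N/mm; adequate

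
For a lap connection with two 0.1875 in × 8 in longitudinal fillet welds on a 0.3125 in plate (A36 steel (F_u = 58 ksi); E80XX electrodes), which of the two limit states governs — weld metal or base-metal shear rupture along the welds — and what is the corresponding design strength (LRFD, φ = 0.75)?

E80XX → F_EXX = 80 ksi.
t_e = 0.707 × 0.1875 = 0.1326 in; L = 16 in.
Weld metal: φR_n = 0.75 × 0.6 × 80 × 0.1326 × 16 = 76.36 kips.
Base metal (shear rupture): φR_n = 0.75 × 0.6 × 58 × 0.3125 × 16 = 130.5 kips.
Governing: weld metal.

φR_n ≈ 76.4 kips (weld metal governs)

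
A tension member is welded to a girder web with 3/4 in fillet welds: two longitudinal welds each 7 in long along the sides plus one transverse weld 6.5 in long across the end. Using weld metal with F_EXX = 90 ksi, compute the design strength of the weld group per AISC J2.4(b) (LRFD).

φR_n ≈ 465 kip

t_e = 0.707 × 0.75 = 0.5302 in.
R_nwl = 0.6 × 90 × 0.5302 × 14 = 400.9 kip (longitudinal, 2 welds).
R_nwt = 0.6 × 90 × 0.5302 × 6.5 = 186.1 kip (transverse, base value).
(i) R_nwl + R_nwt = 587 kip; (ii) 0.85 R_nwl + 1.5 R_nwt = 619.9 kip.
R_n = max = 619.9 kip [governs: (ii)]; φR_n = 464.9 kip.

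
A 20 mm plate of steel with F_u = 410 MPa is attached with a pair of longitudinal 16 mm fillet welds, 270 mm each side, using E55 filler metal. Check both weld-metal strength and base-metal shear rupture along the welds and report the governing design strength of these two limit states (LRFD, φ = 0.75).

E55XX → F_EXX = 550 MPa.
t_e = 0.707 × 16 = 11.31 mm; L = 540 mm.
Weld metal: φR_n = 0.75 × 0.6 × 550 × 11.31 × 540 × 10⁻³ = 1512 kN.
Base metal (shear rupture): φR_n = 0.75 × 0.6 × 410 × 20 × 540 × 10⁻³ = 1993 kN.
Governing: weld metal.

φR_n ≈ 1510 kN (weld metal governs)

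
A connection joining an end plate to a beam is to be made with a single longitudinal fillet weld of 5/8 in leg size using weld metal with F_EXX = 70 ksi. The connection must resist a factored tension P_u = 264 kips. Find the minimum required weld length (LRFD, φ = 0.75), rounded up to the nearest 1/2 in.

L = 19 in

Throat t_e = 0.707 × 0.625 = 0.4419 in.
φr_n = 0.75 × 0.6 × 70 × 0.4419 = 13.92 kips/in.
L_req = P_u / φr_n = 264 / 13.92 = 18.97 in total.
Round up → use L = 19 in.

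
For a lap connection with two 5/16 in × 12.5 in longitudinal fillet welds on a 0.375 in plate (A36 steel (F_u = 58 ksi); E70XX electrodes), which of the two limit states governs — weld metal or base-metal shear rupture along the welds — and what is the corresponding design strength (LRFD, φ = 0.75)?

φR_n ≈ 174 kips (weld metal governs)

E70XX → F_EXX = 70 ksi.
t_e = 0.707 × 0.3125 = 0.2209 in; L = 25 in.
Weld metal: φR_n = 0.75 × 0.6 × 70 × 0.2209 × 25 = 174 kips.
Base metal (shear rupture): φR_n = 0.75 × 0.6 × 58 × 0.375 × 25 = 244.7 kips.
Governing: weld metal.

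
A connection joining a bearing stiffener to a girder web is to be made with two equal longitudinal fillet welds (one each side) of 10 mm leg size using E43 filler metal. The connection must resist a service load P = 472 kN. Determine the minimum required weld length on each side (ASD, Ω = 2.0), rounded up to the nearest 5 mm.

L = 260 mm on each side

E43XX → F_EXX = 430 MPa.
Throat t_e = 0.707 × 10 = 7.07 mm.
r_n/Ω = (0.6 × 430 × 7.07) / 2.0 = 912 N/mm = 0.912 kN/mm.
L_req = P / (r_n/Ω) = 472 / 0.912 = 517.5 mm total.
Per side: 517.5 / 2 = 258.8 mm.
Round up → use L = 260 mm on each side.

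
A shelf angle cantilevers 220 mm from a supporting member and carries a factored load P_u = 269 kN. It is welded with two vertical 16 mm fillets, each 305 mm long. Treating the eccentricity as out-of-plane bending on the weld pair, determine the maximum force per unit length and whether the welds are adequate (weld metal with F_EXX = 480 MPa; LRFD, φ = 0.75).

L_w = 2 × 305 = 610 mm; section modulus (unit throat) S = 2 × L²/6 = 31010 mm².
Direct shear f_v = P/L_w = 269×10³/610 = 441 N/mm.
Moment M = P × e = 269×10³ × 220 = 59180000 N·mm; bending f_b = M/S = 1909 N/mm.
f_max = √(f_v² + f_b²) = √(441² + 1909²) = 1959 N/mm.
φr_n = 0.75 × 0.6 × 480 × (0.707 × 16) = 2443 N/mm → adequate.

f_max ≈ 1960 N/mm; adequate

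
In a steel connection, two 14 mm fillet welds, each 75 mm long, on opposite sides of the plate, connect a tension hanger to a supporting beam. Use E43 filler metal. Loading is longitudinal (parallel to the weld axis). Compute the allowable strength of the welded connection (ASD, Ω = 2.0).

E43XX → F_EXX = 430 MPa.
Effective throat t_e = 0.707 × 14 = 9.898 mm.
Total length L = 150 mm; A_we = 9.898 × 150 = 1485 mm².
F_nw = 0.6 F_EXX = 0.6 × 430 = 258 MPa.
R_n = 258 × 1485 × 10⁻³ = 383.1 kN; R_n/Ω = 383.1/2.0 = 191.5 kN.

R_n/Ω ≈ 192 kN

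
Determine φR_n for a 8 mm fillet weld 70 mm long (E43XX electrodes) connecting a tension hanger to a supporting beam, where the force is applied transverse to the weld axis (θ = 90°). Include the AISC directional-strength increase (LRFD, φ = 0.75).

φR_n ≈ 115 kN

E43XX → F_EXX = 430 MPa.
t_e = 0.707 × 8 = 5.656 mm; A_we = 5.656 × 70 = 395.9 mm².
Directional factor: 1.0 + 0.5 sin^1.5(90°) = 1.5.
F_nw = 0.6 × 430 × 1.5 = 387 MPa.
φR_n = 0.75 × 387 × 395.9 × 10⁻³ = 114.9 kN.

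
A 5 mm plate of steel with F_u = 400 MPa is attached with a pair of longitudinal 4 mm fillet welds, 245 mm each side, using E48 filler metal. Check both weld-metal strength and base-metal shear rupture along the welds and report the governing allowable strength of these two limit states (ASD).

E48XX → F_EXX = 480 MPa.
t_e = 0.707 × 4 = 2.828 mm; L = 490 mm.
Weld metal: R_n/Ω = (1/2.0) × 0.6 × 480 × 2.828 × 490 × 10⁻³ = 199.5 kN.
Base metal (shear rupture): R_n/Ω = (1/2.0) × 0.6 × 400 × 5 × 490 × 10⁻³ = 294 kN.
Governing: weld metal.

R_n/Ω ≈ 200 kN (weld metal governs)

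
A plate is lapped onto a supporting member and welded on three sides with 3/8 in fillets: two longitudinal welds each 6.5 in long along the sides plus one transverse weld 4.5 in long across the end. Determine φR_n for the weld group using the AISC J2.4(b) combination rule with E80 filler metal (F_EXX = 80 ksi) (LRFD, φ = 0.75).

φR_n ≈ 170 kip

t_e = 0.707 × 0.375 = 0.2651 in.
R_nwl = 0.6 × 80 × 0.2651 × 13 = 165.4 kip (longitudinal, 2 welds).
R_nwt = 0.6 × 80 × 0.2651 × 4.5 = 57.27 kip (transverse, base value).
(i) R_nwl + R_nwt = 222.7 kip; (ii) 0.85 R_nwl + 1.5 R_nwt = 226.5 kip.
R_n = max = 226.5 kip [governs: (ii)]; φR_n = 169.9 kip.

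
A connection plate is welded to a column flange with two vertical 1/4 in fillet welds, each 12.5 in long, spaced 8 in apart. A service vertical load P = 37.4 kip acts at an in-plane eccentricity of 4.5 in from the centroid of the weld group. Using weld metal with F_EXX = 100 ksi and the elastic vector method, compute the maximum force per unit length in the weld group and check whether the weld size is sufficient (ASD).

f_max ≈ 2.82 kip/in; adequate

Total weld length L_w = 25 in. Treat welds as unit-width lines.
Polar moment about centroid: J = 2[d³/12 + d(b/2)²] = 2[12.5³/12 + 12.5×4²] = 725.5 in³.
Direct shear f_v = P/L_w = 37.4 / 25 = 1.496 kip/in (vertical).
Torsion M = P·e = 37.4 × 4.5 = 168.3 kip·in.
Critical point at (x, y) = (4, 6.25) from centroid. f_tx = M·y/J = 1.45 kip/in; f_ty = M·x/J = 0.9279 kip/in.
Resultant f_max = √[f_tx² + (f_v + f_ty)²] = √[1.45² + (1.496 + 0.9279)²] = 2.824 kip/in.
Capacity per unit length: r_n/Ω = (1/2.0) × 0.6 × 100 × (0.707 × 0.25) = 5.302 kip/in.
2.824 ≤ 5.302 → adequate.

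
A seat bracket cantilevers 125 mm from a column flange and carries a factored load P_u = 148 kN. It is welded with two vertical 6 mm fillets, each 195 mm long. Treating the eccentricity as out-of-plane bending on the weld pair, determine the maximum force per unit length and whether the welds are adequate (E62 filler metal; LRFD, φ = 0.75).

E62XX → F_EXX = 620 MPa.
L_w = 2 × 195 = 390 mm; section modulus (unit throat) S = 2 × L²/6 = 12680 mm².
Direct shear f_v = P/L_w = 148×10³/390 = 379.5 N/mm.
Moment M = P × e = 148×10³ × 125 = 18500000 N·mm; bending f_b = M/S = 1460 N/mm.
f_max = √(f_v² + f_b²) = √(379.5² + 1460²) = 1508 N/mm.
φr_n = 0.75 × 0.6 × 620 × (0.707 × 6) = 1184 N/mm → NOT adequate.

f_max ≈ 1510 N/mm; NOT adequate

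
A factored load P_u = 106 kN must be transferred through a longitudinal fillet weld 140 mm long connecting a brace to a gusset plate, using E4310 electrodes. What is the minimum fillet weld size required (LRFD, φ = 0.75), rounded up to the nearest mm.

E43XX → F_EXX = 430 MPa.
Total weld length L = 140 mm.
Required throat t_e = P_u / (φ × 0.6 F_EXX × L) = 106 / (0.75 × 0.6 × 430 × 140 × 10⁻³) = 3.913 mm.
Required leg w = t_e / 0.707 = 5.534 mm → use 6 mm.

w = 6 mm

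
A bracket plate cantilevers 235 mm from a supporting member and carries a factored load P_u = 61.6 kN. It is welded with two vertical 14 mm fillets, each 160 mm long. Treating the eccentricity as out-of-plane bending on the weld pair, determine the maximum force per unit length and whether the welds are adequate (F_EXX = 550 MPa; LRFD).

f_max ≈ 1710 N/mm; adequate

L_w = 2 × 160 = 320 mm; section modulus (unit throat) S = 2 × L²/6 = 8533 mm².
Direct shear f_v = P/L_w = 61.6×10³/320 = 192.5 N/mm.
Moment M = P × e = 61.6×10³ × 235 = 14476000 N·mm; bending f_b = M/S = 1696 N/mm.
f_max = √(f_v² + f_b²) = √(192.5² + 1696²) = 1707 N/mm.
φr_n = 0.75 × 0.6 × 550 × (0.707 × 14) = 2450 N/mm → adequate.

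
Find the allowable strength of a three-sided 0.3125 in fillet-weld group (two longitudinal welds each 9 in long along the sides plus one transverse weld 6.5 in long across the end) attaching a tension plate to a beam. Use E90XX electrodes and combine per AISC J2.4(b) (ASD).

E90XX → F_EXX = 90 ksi.
t_e = 0.707 × 0.3125 = 0.2209 in.
R_nwl = 0.6 × 90 × 0.2209 × 18 = 214.8 kip (longitudinal, 2 welds).
R_nwt = 0.6 × 90 × 0.2209 × 6.5 = 77.55 kip (transverse, base value).
(i) R_nwl + R_nwt = 292.3 kip; (ii) 0.85 R_nwl + 1.5 R_nwt = 298.9 kip.
R_n = max = 298.9 kip [governs: (ii)]; R_n/Ω = 149.4 kip.

R_n/Ω ≈ 149 kip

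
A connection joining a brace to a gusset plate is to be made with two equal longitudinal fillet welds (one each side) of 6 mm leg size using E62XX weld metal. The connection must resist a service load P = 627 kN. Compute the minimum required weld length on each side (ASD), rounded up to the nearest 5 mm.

L = 400 mm on each side

E62XX → F_EXX = 620 MPa.
Throat t_e = 0.707 × 6 = 4.242 mm.
r_n/Ω = (0.6 × 620 × 4.242) / 2.0 = 789 N/mm = 0.789 kN/mm.
L_req = P / (r_n/Ω) = 627 / 0.789 = 794.7 mm total.
Per side: 794.7 / 2 = 397.3 mm.
Round up → use L = 400 mm on each side.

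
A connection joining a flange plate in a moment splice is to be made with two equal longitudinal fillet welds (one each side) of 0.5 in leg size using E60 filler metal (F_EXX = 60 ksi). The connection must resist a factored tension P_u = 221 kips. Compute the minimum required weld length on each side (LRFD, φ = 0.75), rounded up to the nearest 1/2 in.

Throat t_e = 0.707 × 0.5 = 0.3535 in.
φr_n = 0.75 × 0.6 × 60 × 0.3535 = 9.544 kips/in.
L_req = P_u / φr_n = 221 / 9.544 = 23.15 in total.
Per side: 23.15 / 2 = 11.58 in.
Round up → use L = 12 in on each side.

L = 12 in on each side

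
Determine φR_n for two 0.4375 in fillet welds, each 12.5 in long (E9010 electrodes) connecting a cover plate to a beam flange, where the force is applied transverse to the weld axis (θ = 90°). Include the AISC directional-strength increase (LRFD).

E90XX → F_EXX = 90 ksi.
t_e = 0.707 × 0.4375 = 0.3093 in; A_we = 0.3093 × 25 = 7.733 in².
Directional factor: 1.0 + 0.5 sin^1.5(90°) = 1.5.
F_nw = 0.6 × 90 × 1.5 = 81 ksi.
φR_n = 0.75 × 81 × 7.733 = 469.8 kip.

φR_n ≈ 470 kip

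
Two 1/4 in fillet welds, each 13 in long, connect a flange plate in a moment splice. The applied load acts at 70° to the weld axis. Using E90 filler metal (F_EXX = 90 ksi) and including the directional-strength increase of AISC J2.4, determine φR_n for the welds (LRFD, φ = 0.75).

t_e = 0.707 × 0.25 = 0.1767 in; A_we = 0.1767 × 26 = 4.595 in².
Directional factor: 1.0 + 0.5 sin^1.5(70°) = 1.455.
F_nw = 0.6 × 90 × 1.455 = 78.59 ksi.
φR_n = 0.75 × 78.59 × 4.595 = 270.9 kips.

φR_n ≈ 271 kips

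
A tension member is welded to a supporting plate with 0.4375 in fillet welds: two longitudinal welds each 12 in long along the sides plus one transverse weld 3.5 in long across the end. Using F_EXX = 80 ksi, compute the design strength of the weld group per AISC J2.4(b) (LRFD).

t_e = 0.707 × 0.4375 = 0.3093 in.
R_nwl = 0.6 × 80 × 0.3093 × 24 = 356.3 kip (longitudinal, 2 welds).
R_nwt = 0.6 × 80 × 0.3093 × 3.5 = 51.96 kip (transverse, base value).
(i) R_nwl + R_nwt = 408.3 kip; (ii) 0.85 R_nwl + 1.5 R_nwt = 380.8 kip.
R_n = max = 408.3 kip [governs: (i)]; φR_n = 306.2 kip.

φR_n ≈ 306 kip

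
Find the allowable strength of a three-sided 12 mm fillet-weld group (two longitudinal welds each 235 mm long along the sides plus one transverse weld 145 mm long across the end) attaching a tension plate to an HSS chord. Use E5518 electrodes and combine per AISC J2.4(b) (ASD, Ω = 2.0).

E55XX → F_EXX = 550 MPa.
t_e = 0.707 × 12 = 8.484 mm.
R_nwl = 0.6 × 550 × 8.484 × 470 × 10⁻³ = 1316 kN (longitudinal, 2 welds).
R_nwt = 0.6 × 550 × 8.484 × 145 × 10⁻³ = 406 kN (transverse, base value).
(i) R_nwl + R_nwt = 1722 kN; (ii) 0.85 R_nwl + 1.5 R_nwt = 1727 kN.
R_n = max = 1727 kN [governs: (ii)]; R_n/Ω = 863.7 kN.

R_n/Ω ≈ 864 kN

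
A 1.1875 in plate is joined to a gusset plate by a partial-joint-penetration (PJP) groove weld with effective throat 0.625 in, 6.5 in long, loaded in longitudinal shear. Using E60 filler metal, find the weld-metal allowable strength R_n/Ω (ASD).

R_n/Ω ≈ 73.1 kip

E60XX → F_EXX = 60 ksi.
Effective throat (given) t_e = 0.625 in.
A_we = 0.625 × 6.5 = 4.062 in².
F_nw = 0.6 F_EXX = 36 ksi.
R_n/Ω = (36 × 4.062) / 2.0 = 73.12 kip.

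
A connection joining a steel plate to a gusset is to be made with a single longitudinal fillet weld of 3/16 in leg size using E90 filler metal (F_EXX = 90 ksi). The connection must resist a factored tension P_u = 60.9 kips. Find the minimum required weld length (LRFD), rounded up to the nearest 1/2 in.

L = 11.5 in

Throat t_e = 0.707 × 0.1875 = 0.1326 in.
φr_n = 0.75 × 0.6 × 90 × 0.1326 = 5.369 kips/in.
L_req = P_u / φr_n = 60.9 / 5.369 = 11.34 in total.
Round up → use L = 11.5 in.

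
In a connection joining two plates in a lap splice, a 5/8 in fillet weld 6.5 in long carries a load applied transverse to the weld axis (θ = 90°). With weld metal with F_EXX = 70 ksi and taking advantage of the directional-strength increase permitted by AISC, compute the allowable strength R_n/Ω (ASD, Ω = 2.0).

R_n/Ω ≈ 90.5 kips

t_e = 0.707 × 0.625 = 0.4419 in; A_we = 0.4419 × 6.5 = 2.872 in².
Directional factor: 1.0 + 0.5 sin^1.5(90°) = 1.5.
F_nw = 0.6 × 70 × 1.5 = 63 ksi.
R_n/Ω = (63 × 2.872) / 2.0 = 90.47 kips.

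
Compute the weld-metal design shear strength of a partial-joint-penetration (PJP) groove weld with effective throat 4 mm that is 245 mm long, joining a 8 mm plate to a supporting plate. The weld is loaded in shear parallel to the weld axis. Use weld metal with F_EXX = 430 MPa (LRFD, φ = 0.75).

Effective throat (given) t_e = 4 mm.
A_we = 4 × 245 = 980 mm².
F_nw = 0.6 F_EXX = 258 MPa.
φR_n = 0.75 × 258 × 980 × 10⁻³ = 189.6 kN.

φR_n ≈ 190 kN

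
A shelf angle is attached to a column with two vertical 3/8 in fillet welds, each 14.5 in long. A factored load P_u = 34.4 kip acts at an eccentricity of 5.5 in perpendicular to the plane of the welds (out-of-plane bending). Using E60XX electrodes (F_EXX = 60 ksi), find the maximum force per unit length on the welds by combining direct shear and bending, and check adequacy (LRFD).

f_max ≈ 2.95 kip/in; adequate

L_w = 2 × 14.5 = 29 in; section modulus (unit throat) S = 2 × L²/6 = 70.08 in².
Direct shear f_v = P/L_w = 34.4/29 = 1.186 kip/in.
Moment M = P × e = 34.4 × 5.5 = 189.2 kip·in; bending f_b = M/S = 2.7 kip/in.
f_max = √(f_v² + f_b²) = √(1.186² + 2.7²) = 2.949 kip/in.
φr_n = 0.75 × 0.6 × 60 × (0.707 × 0.375) = 7.158 kip/in → adequate.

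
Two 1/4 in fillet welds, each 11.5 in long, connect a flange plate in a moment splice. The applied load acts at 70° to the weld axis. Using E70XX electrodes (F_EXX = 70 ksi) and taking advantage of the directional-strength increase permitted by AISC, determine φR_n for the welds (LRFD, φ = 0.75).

φR_n ≈ 186 kips

t_e = 0.707 × 0.25 = 0.1767 in; A_we = 0.1767 × 23 = 4.065 in².
Directional factor: 1.0 + 0.5 sin^1.5(70°) = 1.455.
F_nw = 0.6 × 70 × 1.455 = 61.13 ksi.
φR_n = 0.75 × 61.13 × 4.065 = 186.4 kips.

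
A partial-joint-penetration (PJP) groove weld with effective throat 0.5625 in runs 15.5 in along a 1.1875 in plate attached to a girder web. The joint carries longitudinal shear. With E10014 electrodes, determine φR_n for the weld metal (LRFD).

φR_n ≈ 392 kip

E100XX → F_EXX = 100 ksi.
Effective throat (given) t_e = 0.5625 in.
A_we = 0.5625 × 15.5 = 8.719 in².
F_nw = 0.6 F_EXX = 60 ksi.
φR_n = 0.75 × 60 × 8.719 = 392.3 kip.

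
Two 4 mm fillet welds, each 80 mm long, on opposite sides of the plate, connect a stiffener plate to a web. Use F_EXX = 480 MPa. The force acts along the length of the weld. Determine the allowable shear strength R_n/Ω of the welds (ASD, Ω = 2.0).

Effective throat t_e = 0.707 × 4 = 2.828 mm.
Total length L = 160 mm; A_we = 2.828 × 160 = 452.5 mm².
F_nw = 0.6 F_EXX = 0.6 × 480 = 288 MPa.
R_n = 288 × 452.5 × 10⁻³ = 130.3 kN; R_n/Ω = 130.3/2.0 = 65.16 kN.

R_n/Ω ≈ 65.2 kN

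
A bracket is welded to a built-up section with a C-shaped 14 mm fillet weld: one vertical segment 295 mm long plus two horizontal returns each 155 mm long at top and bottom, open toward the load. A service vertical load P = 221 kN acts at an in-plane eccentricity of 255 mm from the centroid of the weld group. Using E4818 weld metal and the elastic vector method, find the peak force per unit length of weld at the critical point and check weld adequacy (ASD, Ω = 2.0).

E48XX → F_EXX = 480 MPa.
Total weld length L_w = 605 mm. Treat welds as unit-width lines.
Centroid: x̄ = 2×155×77.5 / 605 = 39.71 mm from the vertical weld.
Polar moment about centroid: J = I_x + I_y = [295³/12 + 2×155×147.5²] + [295×39.71² + 2(155³/12 + 155×37.79²)] = 10410000 mm³.
Direct shear f_v = P/L_w = 221×10³ / 605 = 365.3 N/mm (vertical).
Torsion M = P·e = 221×10³ × 255 = 56355000 N·mm.
Critical point at (x, y) = (115.3, 147.5) from centroid. f_tx = M·y/J = 798.3 N/mm; f_ty = M·x/J = 624 N/mm.
Resultant f_max = √[f_tx² + (f_v + f_ty)²] = √[798.3² + (365.3 + 624)²] = 1271 N/mm.
Capacity per unit length: r_n/Ω = (1/2.0) × 0.6 × 480 × (0.707 × 14) = 1425 N/mm.
1271 ≤ 1425 → adequate.

f_max ≈ 1270 N/mm; adequate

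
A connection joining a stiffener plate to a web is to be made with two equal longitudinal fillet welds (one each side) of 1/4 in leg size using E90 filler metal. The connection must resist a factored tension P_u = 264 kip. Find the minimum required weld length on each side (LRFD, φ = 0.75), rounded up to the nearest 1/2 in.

L = 18.5 in on each side

E90XX → F_EXX = 90 ksi.
Throat t_e = 0.707 × 0.25 = 0.1767 in.
φr_n = 0.75 × 0.6 × 90 × 0.1767 = 7.158 kip/in.
L_req = P_u / φr_n = 264 / 7.158 = 36.88 in total.
Per side: 36.88 / 2 = 18.44 in.
Round up → use L = 18.5 in on each side.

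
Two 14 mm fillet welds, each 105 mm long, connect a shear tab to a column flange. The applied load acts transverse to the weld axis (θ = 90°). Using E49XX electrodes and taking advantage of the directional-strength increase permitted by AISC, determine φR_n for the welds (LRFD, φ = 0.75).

E49XX → F_EXX = 490 MPa.
t_e = 0.707 × 14 = 9.898 mm; A_we = 9.898 × 210 = 2079 mm².
Directional factor: 1.0 + 0.5 sin^1.5(90°) = 1.5.
F_nw = 0.6 × 490 × 1.5 = 441 MPa.
φR_n = 0.75 × 441 × 2079 × 10⁻³ = 687.5 kN.

φR_n ≈ 687 kN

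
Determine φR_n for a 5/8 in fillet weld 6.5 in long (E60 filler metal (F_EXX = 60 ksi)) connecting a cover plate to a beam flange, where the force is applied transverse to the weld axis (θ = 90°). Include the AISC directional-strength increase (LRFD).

φR_n ≈ 116 kip

t_e = 0.707 × 0.625 = 0.4419 in; A_we = 0.4419 × 6.5 = 2.872 in².
Directional factor: 1.0 + 0.5 sin^1.5(90°) = 1.5.
F_nw = 0.6 × 60 × 1.5 = 54 ksi.
φR_n = 0.75 × 54 × 2.872 = 116.3 kip.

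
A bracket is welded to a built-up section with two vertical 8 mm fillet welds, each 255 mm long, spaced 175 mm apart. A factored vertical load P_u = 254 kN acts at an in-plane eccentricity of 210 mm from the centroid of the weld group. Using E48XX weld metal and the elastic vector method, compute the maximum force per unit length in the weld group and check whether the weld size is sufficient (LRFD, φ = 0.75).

f_max ≈ 1570 N/mm; NOT adequate

E48XX → F_EXX = 480 MPa.
Total weld length L_w = 510 mm. Treat welds as unit-width lines.
Polar moment about centroid: J = 2[d³/12 + d(b/2)²] = 2[255³/12 + 255×87.5²] = 6668000 mm³.
Direct shear f_v = P/L_w = 254×10³ / 510 = 498 N/mm (vertical).
Torsion M = P·e = 254×10³ × 210 = 53340000 N·mm.
Critical point at (x, y) = (87.5, 127.5) from centroid. f_tx = M·y/J = 1020 N/mm; f_ty = M·x/J = 699.9 N/mm.
Resultant f_max = √[f_tx² + (f_v + f_ty)²] = √[1020² + (498 + 699.9)²] = 1573 N/mm.
Capacity per unit length: φr_n = 0.75 × 0.6 × 480 × (0.707 × 8) = 1222 N/mm.
1573 > 1222 → NOT adequate.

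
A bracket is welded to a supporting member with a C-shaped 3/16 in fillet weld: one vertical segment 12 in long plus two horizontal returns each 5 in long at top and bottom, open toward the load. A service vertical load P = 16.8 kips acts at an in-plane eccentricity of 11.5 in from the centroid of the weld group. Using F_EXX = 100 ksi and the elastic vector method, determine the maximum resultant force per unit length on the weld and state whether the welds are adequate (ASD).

f_max ≈ 2.95 kip/in; adequate

Total weld length L_w = 22 in. Treat welds as unit-width lines.
Centroid: x̄ = 2×5×2.5 / 22 = 1.136 in from the vertical weld.
Polar moment about centroid: J = I_x + I_y = [12³/12 + 2×5×6²] + [12×1.136² + 2(5³/12 + 5×1.364²)] = 558.9 in³.
Direct shear f_v = P/L_w = 16.8 / 22 = 0.7636 kip/in (vertical).
Torsion M = P·e = 16.8 × 11.5 = 193.2 kip·in.
Critical point at (x, y) = (3.864, 6) from centroid. f_tx = M·y/J = 2.074 kip/in; f_ty = M·x/J = 1.336 kip/in.
Resultant f_max = √[f_tx² + (f_v + f_ty)²] = √[2.074² + (0.7636 + 1.336)²] = 2.951 kip/in.
Capacity per unit length: r_n/Ω = (1/2.0) × 0.6 × 100 × (0.707 × 0.1875) = 3.977 kip/in.
2.951 ≤ 3.977 → adequate.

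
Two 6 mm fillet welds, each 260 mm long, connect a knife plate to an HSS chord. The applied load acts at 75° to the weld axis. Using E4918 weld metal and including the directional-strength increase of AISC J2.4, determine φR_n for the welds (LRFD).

φR_n ≈ 717 kN

E49XX → F_EXX = 490 MPa.
t_e = 0.707 × 6 = 4.242 mm; A_we = 4.242 × 520 = 2206 mm².
Directional factor: 1.0 + 0.5 sin^1.5(75°) = 1.475.
F_nw = 0.6 × 490 × 1.475 = 433.6 MPa.
φR_n = 0.75 × 433.6 × 2206 × 10⁻³ = 717.3 kN.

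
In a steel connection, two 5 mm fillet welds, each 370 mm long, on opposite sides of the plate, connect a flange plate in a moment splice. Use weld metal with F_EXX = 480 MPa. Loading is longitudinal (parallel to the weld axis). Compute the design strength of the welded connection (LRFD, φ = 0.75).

φR_n ≈ 565 kN

Effective throat t_e = 0.707 × 5 = 3.535 mm.
Total length L = 740 mm; A_we = 3.535 × 740 = 2616 mm².
F_nw = 0.6 F_EXX = 0.6 × 480 = 288 MPa.
φR_n = 0.75 × 288 × 2616 × 10⁻³ = 565 kN.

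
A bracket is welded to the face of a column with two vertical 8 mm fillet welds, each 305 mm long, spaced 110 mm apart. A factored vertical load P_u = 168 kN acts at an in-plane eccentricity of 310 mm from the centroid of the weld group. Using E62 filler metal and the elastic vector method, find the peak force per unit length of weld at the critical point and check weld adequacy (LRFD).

f_max ≈ 1400 N/mm; adequate

E62XX → F_EXX = 620 MPa.
Total weld length L_w = 610 mm. Treat welds as unit-width lines.
Polar moment about centroid: J = 2[d³/12 + d(b/2)²] = 2[305³/12 + 305×55²] = 6574000 mm³.
Direct shear f_v = P/L_w = 168×10³ / 610 = 275.4 N/mm (vertical).
Torsion M = P·e = 168×10³ × 310 = 52080000 N·mm.
Critical point at (x, y) = (55, 152.5) from centroid. f_tx = M·y/J = 1208 N/mm; f_ty = M·x/J = 435.7 N/mm.
Resultant f_max = √[f_tx² + (f_v + f_ty)²] = √[1208² + (275.4 + 435.7)²] = 1402 N/mm.
Capacity per unit length: φr_n = 0.75 × 0.6 × 620 × (0.707 × 8) = 1578 N/mm.
1402 ≤ 1578 → adequate.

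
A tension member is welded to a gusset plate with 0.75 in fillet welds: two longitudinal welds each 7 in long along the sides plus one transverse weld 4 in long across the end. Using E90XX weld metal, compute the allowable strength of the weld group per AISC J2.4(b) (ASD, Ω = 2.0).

E90XX → F_EXX = 90 ksi.
t_e = 0.707 × 0.75 = 0.5302 in.
R_nwl = 0.6 × 90 × 0.5302 × 14 = 400.9 kips (longitudinal, 2 welds).
R_nwt = 0.6 × 90 × 0.5302 × 4 = 114.5 kips (transverse, base value).
(i) R_nwl + R_nwt = 515.4 kips; (ii) 0.85 R_nwl + 1.5 R_nwt = 512.5 kips.
R_n = max = 515.4 kips [governs: (i)]; R_n/Ω = 257.7 kips.

R_n/Ω ≈ 258 kips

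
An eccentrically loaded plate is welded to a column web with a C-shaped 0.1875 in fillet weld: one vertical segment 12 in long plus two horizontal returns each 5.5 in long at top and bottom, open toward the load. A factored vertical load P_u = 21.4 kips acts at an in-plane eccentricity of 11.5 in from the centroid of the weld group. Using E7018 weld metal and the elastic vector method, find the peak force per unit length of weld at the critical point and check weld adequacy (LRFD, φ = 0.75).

E70XX → F_EXX = 70 ksi.
Total weld length L_w = 23 in. Treat welds as unit-width lines.
Centroid: x̄ = 2×5.5×2.75 / 23 = 1.315 in from the vertical weld.
Polar moment about centroid: J = I_x + I_y = [12³/12 + 2×5.5×6²] + [12×1.315² + 2(5.5³/12 + 5.5×1.435²)] = 611.1 in³.
Direct shear f_v = P/L_w = 21.4 / 23 = 0.9304 kip/in (vertical).
Torsion M = P·e = 21.4 × 11.5 = 246.1 kip·in.
Critical point at (x, y) = (4.185, 6) from centroid. f_tx = M·y/J = 2.416 kip/in; f_ty = M·x/J = 1.685 kip/in.
Resultant f_max = √[f_tx² + (f_v + f_ty)²] = √[2.416² + (0.9304 + 1.685)²] = 3.561 kip/in.
Capacity per unit length: φr_n = 0.75 × 0.6 × 70 × (0.707 × 0.1875) = 4.176 kip/in.
3.561 ≤ 4.176 → adequate.

f_max ≈ 3.56 kip/in; adequate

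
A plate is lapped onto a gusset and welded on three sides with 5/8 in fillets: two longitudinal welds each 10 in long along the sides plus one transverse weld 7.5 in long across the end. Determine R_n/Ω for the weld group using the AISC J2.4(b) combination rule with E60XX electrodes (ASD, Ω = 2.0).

E60XX → F_EXX = 60 ksi.
t_e = 0.707 × 0.625 = 0.4419 in.
R_nwl = 0.6 × 60 × 0.4419 × 20 = 318.1 kips (longitudinal, 2 welds).
R_nwt = 0.6 × 60 × 0.4419 × 7.5 = 119.3 kips (transverse, base value).
(i) R_nwl + R_nwt = 437.5 kips; (ii) 0.85 R_nwl + 1.5 R_nwt = 449.4 kips.
R_n = max = 449.4 kips [governs: (ii)]; R_n/Ω = 224.7 kips.

R_n/Ω ≈ 225 kips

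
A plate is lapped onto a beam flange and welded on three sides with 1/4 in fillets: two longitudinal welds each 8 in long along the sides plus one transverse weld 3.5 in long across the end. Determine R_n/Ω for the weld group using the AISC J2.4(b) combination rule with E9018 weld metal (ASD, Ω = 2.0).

E90XX → F_EXX = 90 ksi.
t_e = 0.707 × 0.25 = 0.1767 in.
R_nwl = 0.6 × 90 × 0.1767 × 16 = 152.7 kips (longitudinal, 2 welds).
R_nwt = 0.6 × 90 × 0.1767 × 3.5 = 33.41 kips (transverse, base value).
(i) R_nwl + R_nwt = 186.1 kips; (ii) 0.85 R_nwl + 1.5 R_nwt = 179.9 kips.
R_n = max = 186.1 kips [governs: (i)]; R_n/Ω = 93.06 kips.

R_n/Ω ≈ 93.1 kips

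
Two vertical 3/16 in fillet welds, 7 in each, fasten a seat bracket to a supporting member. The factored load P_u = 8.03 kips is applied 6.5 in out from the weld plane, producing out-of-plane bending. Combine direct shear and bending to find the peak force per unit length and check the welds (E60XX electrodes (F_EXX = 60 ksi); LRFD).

L_w = 2 × 7 = 14 in; section modulus (unit throat) S = 2 × L²/6 = 16.33 in².
Direct shear f_v = P/L_w = 8.03/14 = 0.5736 kip/in.
Moment M = P × e = 8.03 × 6.5 = 52.195 kip·in; bending f_b = M/S = 3.196 kip/in.
f_max = √(f_v² + f_b²) = √(0.5736² + 3.196²) = 3.247 kip/in.
φr_n = 0.75 × 0.6 × 60 × (0.707 × 0.1875) = 3.579 kip/in → adequate.

f_max ≈ 3.25 kip/in; adequate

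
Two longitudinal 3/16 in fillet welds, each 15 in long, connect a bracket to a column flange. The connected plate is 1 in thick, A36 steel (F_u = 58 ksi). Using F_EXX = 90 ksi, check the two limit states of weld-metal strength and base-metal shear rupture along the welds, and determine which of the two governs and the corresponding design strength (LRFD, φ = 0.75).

φR_n ≈ 161 kips (weld metal governs)

t_e = 0.707 × 0.1875 = 0.1326 in; L = 30 in.
Weld metal: φR_n = 0.75 × 0.6 × 90 × 0.1326 × 30 = 161.1 kips.
Base metal (shear rupture): φR_n = 0.75 × 0.6 × 58 × 1 × 30 = 783 kips.
Governing: weld metal.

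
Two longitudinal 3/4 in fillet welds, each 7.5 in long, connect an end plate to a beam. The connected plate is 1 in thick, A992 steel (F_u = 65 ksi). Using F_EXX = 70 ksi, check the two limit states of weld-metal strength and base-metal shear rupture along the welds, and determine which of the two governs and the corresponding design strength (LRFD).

t_e = 0.707 × 0.75 = 0.5302 in; L = 15 in.
Weld metal: φR_n = 0.75 × 0.6 × 70 × 0.5302 × 15 = 250.5 kip.
Base metal (shear rupture): φR_n = 0.75 × 0.6 × 65 × 1 × 15 = 438.8 kip.
Governing: weld metal.

φR_n ≈ 251 kip (weld metal governs)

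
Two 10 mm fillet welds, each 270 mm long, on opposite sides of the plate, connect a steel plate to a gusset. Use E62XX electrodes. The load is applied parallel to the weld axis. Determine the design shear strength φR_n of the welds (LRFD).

E62XX → F_EXX = 620 MPa.
Effective throat t_e = 0.707 × 10 = 7.07 mm.
Total length L = 540 mm; A_we = 7.07 × 540 = 3818 mm².
F_nw = 0.6 F_EXX = 0.6 × 620 = 372 MPa.
φR_n = 0.75 × 372 × 3818 × 10⁻³ = 1065 kN.

φR_n ≈ 1070 kN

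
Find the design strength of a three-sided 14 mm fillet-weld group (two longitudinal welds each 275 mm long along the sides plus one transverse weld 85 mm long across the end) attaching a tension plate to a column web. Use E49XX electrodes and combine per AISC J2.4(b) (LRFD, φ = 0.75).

E49XX → F_EXX = 490 MPa.
t_e = 0.707 × 14 = 9.898 mm.
R_nwl = 0.6 × 490 × 9.898 × 550 × 10⁻³ = 1601 kN (longitudinal, 2 welds).
R_nwt = 0.6 × 490 × 9.898 × 85 × 10⁻³ = 247.4 kN (transverse, base value).
(i) R_nwl + R_nwt = 1848 kN; (ii) 0.85 R_nwl + 1.5 R_nwt = 1731 kN.
R_n = max = 1848 kN [governs: (i)]; φR_n = 1386 kN.

φR_n ≈ 1390 kN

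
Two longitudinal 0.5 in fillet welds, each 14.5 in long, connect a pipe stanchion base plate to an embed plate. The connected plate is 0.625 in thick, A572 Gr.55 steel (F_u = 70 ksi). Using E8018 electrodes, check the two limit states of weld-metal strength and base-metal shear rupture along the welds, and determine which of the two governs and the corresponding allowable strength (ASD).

E80XX → F_EXX = 80 ksi.
t_e = 0.707 × 0.5 = 0.3535 in; L = 29 in.
Weld metal: R_n/Ω = (1/2.0) × 0.6 × 80 × 0.3535 × 29 = 246 kip.
Base metal (shear rupture): R_n/Ω = (1/2.0) × 0.6 × 70 × 0.625 × 29 = 380.6 kip.
Governing: weld metal.

R_n/Ω ≈ 246 kip (weld metal governs)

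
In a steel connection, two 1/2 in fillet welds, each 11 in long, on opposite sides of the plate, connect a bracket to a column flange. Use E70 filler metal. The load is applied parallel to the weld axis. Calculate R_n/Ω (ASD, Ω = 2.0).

R_n/Ω ≈ 163 kips

E70XX → F_EXX = 70 ksi.
Effective throat t_e = 0.707 × 0.5 = 0.3535 in.
Total length L = 22 in; A_we = 0.3535 × 22 = 7.777 in².
F_nw = 0.6 F_EXX = 0.6 × 70 = 42 ksi.
R_n = 42 × 7.777 = 326.6 kips; R_n/Ω = 326.6/2.0 = 163.3 kips.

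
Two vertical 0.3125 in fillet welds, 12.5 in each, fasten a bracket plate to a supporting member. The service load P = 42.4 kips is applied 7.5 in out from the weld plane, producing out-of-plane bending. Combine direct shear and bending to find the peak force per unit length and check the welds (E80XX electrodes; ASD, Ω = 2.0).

f_max ≈ 6.34 kip/in; NOT adequate

E80XX → F_EXX = 80 ksi.
L_w = 2 × 12.5 = 25 in; section modulus (unit throat) S = 2 × L²/6 = 52.08 in².
Direct shear f_v = P/L_w = 42.4/25 = 1.696 kip/in.
Moment M = P × e = 42.4 × 7.5 = 318 kip·in; bending f_b = M/S = 6.106 kip/in.
f_max = √(f_v² + f_b²) = √(1.696² + 6.106²) = 6.337 kip/in.
r_n/Ω = (1/2.0) × 0.6 × 80 × (0.707 × 0.3125) = 5.302 kip/in → NOT adequate.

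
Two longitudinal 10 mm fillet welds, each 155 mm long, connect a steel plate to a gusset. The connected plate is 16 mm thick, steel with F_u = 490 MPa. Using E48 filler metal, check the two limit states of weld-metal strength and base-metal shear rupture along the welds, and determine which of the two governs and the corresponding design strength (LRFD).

φR_n ≈ 473 kN (weld metal governs)

E48XX → F_EXX = 480 MPa.
t_e = 0.707 × 10 = 7.07 mm; L = 310 mm.
Weld metal: φR_n = 0.75 × 0.6 × 480 × 7.07 × 310 × 10⁻³ = 473.4 kN.
Base metal (shear rupture): φR_n = 0.75 × 0.6 × 490 × 16 × 310 × 10⁻³ = 1094 kN.
Governing: weld metal.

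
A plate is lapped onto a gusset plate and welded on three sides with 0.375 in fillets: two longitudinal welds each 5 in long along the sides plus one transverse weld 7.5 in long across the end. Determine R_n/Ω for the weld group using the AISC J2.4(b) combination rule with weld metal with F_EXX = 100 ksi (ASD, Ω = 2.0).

t_e = 0.707 × 0.375 = 0.2651 in.
R_nwl = 0.6 × 100 × 0.2651 × 10 = 159.1 kips (longitudinal, 2 welds).
R_nwt = 0.6 × 100 × 0.2651 × 7.5 = 119.3 kips (transverse, base value).
(i) R_nwl + R_nwt = 278.4 kips; (ii) 0.85 R_nwl + 1.5 R_nwt = 314.2 kips.
R_n = max = 314.2 kips [governs: (ii)]; R_n/Ω = 157.1 kips.

R_n/Ω ≈ 157 kips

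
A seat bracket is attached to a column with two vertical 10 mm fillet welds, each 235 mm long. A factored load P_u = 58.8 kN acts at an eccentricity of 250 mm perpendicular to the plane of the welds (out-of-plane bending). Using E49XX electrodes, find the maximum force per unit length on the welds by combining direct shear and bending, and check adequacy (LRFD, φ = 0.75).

f_max ≈ 808 N/mm; adequate

E49XX → F_EXX = 490 MPa.
L_w = 2 × 235 = 470 mm; section modulus (unit throat) S = 2 × L²/6 = 18410 mm².
Direct shear f_v = P/L_w = 58.8×10³/470 = 125.1 N/mm.
Moment M = P × e = 58.8×10³ × 250 = 14700000 N·mm; bending f_b = M/S = 798.6 N/mm.
f_max = √(f_v² + f_b²) = √(125.1² + 798.6²) = 808.3 N/mm.
φr_n = 0.75 × 0.6 × 490 × (0.707 × 10) = 1559 N/mm → adequate.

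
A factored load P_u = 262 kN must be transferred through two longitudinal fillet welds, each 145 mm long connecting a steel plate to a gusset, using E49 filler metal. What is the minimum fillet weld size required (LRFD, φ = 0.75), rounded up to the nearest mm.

w = 6 mm

E49XX → F_EXX = 490 MPa.
Total weld length L = 290 mm.
Required throat t_e = P_u / (φ × 0.6 F_EXX × L) = 262 / (0.75 × 0.6 × 490 × 290 × 10⁻³) = 4.097 mm.
Required leg w = t_e / 0.707 = 5.795 mm → use 6 mm.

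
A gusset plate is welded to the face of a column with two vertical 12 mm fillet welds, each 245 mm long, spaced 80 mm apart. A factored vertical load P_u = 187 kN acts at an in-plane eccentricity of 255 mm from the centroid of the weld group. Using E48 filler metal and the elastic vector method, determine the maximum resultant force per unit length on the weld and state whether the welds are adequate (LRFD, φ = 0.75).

E48XX → F_EXX = 480 MPa.
Total weld length L_w = 490 mm. Treat welds as unit-width lines.
Polar moment about centroid: J = 2[d³/12 + d(b/2)²] = 2[245³/12 + 245×40²] = 3235000 mm³.
Direct shear f_v = P/L_w = 187×10³ / 490 = 381.6 N/mm (vertical).
Torsion M = P·e = 187×10³ × 255 = 47685000 N·mm.
Critical point at (x, y) = (40, 122.5) from centroid. f_tx = M·y/J = 1806 N/mm; f_ty = M·x/J = 589.6 N/mm.
Resultant f_max = √[f_tx² + (f_v + f_ty)²] = √[1806² + (381.6 + 589.6)²] = 2050 N/mm.
Capacity per unit length: φr_n = 0.75 × 0.6 × 480 × (0.707 × 12) = 1833 N/mm.
2050 > 1833 → NOT adequate.

f_max ≈ 2050 N/mm; NOT adequate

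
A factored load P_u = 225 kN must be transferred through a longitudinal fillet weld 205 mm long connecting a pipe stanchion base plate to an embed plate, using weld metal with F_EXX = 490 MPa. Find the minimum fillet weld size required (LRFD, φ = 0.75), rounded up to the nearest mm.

Total weld length L = 205 mm.
Required throat t_e = P_u / (φ × 0.6 F_EXX × L) = 225 / (0.75 × 0.6 × 490 × 205 × 10⁻³) = 4.978 mm.
Required leg w = t_e / 0.707 = 7.04 mm → use 8 mm.

w = 8 mm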